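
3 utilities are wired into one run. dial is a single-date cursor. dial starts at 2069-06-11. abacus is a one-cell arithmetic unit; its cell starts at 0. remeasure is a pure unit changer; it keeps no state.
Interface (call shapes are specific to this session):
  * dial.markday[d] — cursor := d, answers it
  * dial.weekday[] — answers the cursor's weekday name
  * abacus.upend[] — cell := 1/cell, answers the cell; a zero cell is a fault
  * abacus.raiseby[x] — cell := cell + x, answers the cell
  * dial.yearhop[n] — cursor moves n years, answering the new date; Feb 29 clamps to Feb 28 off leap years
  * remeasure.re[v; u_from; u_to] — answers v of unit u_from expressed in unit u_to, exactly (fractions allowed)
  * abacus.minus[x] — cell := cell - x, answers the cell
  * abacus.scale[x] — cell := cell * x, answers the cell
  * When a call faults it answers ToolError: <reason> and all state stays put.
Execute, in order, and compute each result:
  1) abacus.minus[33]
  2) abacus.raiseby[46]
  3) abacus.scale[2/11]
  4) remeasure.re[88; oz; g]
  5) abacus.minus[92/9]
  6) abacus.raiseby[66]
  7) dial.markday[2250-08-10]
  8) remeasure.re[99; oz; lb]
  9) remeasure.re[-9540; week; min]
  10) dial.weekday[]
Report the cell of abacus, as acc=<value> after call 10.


Answer: acc=5756/99

Derivation:
>>> minus x→33
= -33
>>> raiseby x→46
= 13
>>> scale x→2/11
= 26/11
>>> re v→88 u_from→oz u_to→g
= 498951607/200000
>>> minus x→92/9
= -778/99
>>> raiseby x→66
= 5756/99
>>> markday d→2250-08-10
= 2250-08-10
>>> re v→99 u_from→oz u_to→lb
= 99/16
>>> re v→-9540 u_from→week u_to→min
= -96163200
>>> weekday
= Saturday


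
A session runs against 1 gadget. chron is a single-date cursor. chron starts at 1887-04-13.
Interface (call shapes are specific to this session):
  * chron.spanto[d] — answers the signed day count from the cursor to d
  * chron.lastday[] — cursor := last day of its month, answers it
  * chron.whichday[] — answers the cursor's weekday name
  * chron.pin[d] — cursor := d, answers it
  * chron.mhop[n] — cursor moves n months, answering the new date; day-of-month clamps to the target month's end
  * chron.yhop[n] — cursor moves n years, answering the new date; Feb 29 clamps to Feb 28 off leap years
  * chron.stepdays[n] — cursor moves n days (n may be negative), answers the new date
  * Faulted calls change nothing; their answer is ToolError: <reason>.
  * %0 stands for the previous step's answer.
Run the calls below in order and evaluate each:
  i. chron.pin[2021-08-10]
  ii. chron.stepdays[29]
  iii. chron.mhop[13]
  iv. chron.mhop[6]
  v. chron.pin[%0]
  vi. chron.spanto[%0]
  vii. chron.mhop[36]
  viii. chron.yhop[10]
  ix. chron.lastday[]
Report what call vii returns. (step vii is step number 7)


Answer: 2026-04-08

Derivation:
CALL chron.pin[d→2021-08-10]
RET  2021-08-10
CALL chron.stepdays[n→29]
RET  2021-09-08
CALL chron.mhop[n→13]
RET  2022-10-08
CALL chron.mhop[n→6]
RET  2023-04-08
CALL chron.pin[d→%0]
RET  2023-04-08
CALL chron.spanto[d→%0]
RET  0
CALL chron.mhop[n→36]
RET  2026-04-08
CALL chron.yhop[n→10]
RET  2036-04-08
CALL chron.lastday[]
RET  2036-04-30


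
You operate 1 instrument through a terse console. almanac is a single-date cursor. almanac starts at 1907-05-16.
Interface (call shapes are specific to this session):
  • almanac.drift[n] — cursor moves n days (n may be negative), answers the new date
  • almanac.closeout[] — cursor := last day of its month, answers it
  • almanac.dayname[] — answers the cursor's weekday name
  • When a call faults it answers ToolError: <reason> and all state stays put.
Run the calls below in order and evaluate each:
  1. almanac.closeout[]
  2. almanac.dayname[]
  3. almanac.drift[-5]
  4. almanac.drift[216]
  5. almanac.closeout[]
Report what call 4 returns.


Next I call closeout, — result: 1907-05-31.
I try dayname(), — result: Friday.
I call drift with n='-5', → 1907-05-26.
I call drift with n='216', yielding 1907-12-28.
Next I call closeout(), — result: 1907-12-31.

Answer: 1907-12-28


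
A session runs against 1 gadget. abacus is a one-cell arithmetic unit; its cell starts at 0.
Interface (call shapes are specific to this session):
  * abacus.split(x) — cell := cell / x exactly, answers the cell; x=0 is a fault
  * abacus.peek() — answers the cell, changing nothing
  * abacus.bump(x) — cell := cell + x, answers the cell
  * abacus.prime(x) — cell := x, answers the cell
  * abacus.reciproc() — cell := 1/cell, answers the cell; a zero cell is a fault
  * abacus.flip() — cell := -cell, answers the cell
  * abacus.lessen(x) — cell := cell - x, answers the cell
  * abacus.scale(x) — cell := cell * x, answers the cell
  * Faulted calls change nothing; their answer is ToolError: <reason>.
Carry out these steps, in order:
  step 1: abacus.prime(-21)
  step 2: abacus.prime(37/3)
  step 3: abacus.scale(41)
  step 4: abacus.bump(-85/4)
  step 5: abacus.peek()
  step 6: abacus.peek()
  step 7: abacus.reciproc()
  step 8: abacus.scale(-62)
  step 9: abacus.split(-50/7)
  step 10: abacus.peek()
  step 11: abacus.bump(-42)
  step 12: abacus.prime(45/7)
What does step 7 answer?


Answer: 12/5813

Derivation:
// abacus.prime(x=-21) == -21
// abacus.prime(x=37/3) == 37/3
// abacus.scale(x=41) == 1517/3
// abacus.bump(x=-85/4) == 5813/12
// abacus.peek() == 5813/12
// abacus.peek() == 5813/12
// abacus.reciproc() == 12/5813
// abacus.scale(x=-62) == -744/5813
// abacus.split(x=-50/7) == 2604/145325
// abacus.peek() == 2604/145325
// abacus.bump(x=-42) == -6101046/145325
// abacus.prime(x=45/7) == 45/7


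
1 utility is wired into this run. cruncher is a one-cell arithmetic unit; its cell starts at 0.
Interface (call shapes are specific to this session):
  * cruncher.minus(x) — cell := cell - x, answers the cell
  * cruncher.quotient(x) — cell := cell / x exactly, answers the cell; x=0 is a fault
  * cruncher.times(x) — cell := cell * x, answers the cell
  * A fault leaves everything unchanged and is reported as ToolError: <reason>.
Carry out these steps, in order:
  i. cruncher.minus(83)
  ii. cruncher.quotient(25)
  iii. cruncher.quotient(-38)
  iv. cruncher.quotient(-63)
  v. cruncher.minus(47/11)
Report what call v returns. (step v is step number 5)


Answer: -2813863/658350

Derivation:
==> cruncher.minus(x→83)
<== -83
==> cruncher.quotient(x→25)
<== -83/25
==> cruncher.quotient(x→-38)
<== 83/950
==> cruncher.quotient(x→-63)
<== -83/59850
==> cruncher.minus(x→47/11)
<== -2813863/658350


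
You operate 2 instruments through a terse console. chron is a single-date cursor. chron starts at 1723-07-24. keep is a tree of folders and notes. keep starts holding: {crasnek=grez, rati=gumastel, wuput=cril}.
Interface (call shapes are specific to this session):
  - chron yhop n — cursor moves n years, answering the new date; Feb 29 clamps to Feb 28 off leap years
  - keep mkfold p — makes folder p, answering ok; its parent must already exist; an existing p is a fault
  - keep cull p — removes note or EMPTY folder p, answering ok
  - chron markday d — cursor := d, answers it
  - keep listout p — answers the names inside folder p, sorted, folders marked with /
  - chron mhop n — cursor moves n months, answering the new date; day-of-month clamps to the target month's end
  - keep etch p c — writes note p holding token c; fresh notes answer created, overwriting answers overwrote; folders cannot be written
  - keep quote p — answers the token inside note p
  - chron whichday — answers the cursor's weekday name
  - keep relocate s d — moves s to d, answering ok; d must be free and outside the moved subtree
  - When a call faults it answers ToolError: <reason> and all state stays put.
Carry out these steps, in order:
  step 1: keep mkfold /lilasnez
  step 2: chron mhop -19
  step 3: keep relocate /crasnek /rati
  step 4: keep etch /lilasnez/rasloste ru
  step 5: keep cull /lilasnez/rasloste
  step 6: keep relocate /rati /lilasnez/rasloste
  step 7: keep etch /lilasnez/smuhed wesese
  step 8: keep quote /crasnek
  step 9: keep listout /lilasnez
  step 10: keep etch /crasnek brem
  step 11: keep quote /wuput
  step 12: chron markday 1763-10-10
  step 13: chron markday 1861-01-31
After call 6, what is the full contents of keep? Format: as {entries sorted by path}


·→ keep mkfold(p→/lilasnez)
·← ok
·→ chron mhop(n→-19)
·← 1721-12-24
·→ keep relocate(s→/crasnek, d→/rati)
·← ToolError: exists
·→ keep etch(p→/lilasnez/rasloste, c→ru)
·← created
·→ keep cull(p→/lilasnez/rasloste)
·← ok
·→ keep relocate(s→/rati, d→/lilasnez/rasloste)
·← ok
·→ keep etch(p→/lilasnez/smuhed, c→wesese)
·← created
·→ keep quote(p→/crasnek)
·← grez
·→ keep listout(p→/lilasnez)
·← [rasloste, smuhed]
·→ keep etch(p→/crasnek, c→brem)
·← overwrote
·→ keep quote(p→/wuput)
·← cril
·→ chron markday(d→1763-10-10)
·← 1763-10-10
·→ chron markday(d→1861-01-31)
·← 1861-01-31

Answer: {crasnek=grez, lilasnez/, lilasnez/rasloste=gumastel, wuput=cril}


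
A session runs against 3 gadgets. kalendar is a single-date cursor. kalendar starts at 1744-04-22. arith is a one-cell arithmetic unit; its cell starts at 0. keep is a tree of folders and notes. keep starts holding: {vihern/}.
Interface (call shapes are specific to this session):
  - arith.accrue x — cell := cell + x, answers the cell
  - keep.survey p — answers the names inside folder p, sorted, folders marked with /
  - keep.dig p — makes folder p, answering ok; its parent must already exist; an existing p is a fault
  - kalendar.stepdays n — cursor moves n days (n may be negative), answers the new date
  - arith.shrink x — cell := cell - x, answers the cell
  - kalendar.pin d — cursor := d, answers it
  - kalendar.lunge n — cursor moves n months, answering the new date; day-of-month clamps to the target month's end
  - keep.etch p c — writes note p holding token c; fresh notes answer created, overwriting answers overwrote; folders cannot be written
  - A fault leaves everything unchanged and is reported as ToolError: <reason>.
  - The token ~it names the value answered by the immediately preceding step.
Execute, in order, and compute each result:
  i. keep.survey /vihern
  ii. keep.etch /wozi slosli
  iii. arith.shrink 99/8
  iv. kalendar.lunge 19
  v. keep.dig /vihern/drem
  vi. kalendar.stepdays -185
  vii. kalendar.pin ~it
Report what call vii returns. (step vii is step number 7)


-> keep.survey(p=/vihern)
<- []
-> keep.etch(p=/wozi, c=slosli)
<- created
-> arith.shrink(x=99/8)
<- -99/8
-> kalendar.lunge(n=19)
<- 1745-11-22
-> keep.dig(p=/vihern/drem)
<- ok
-> kalendar.stepdays(n=-185)
<- 1745-05-21
-> kalendar.pin(d=~it)
<- 1745-05-21

Answer: 1745-05-21


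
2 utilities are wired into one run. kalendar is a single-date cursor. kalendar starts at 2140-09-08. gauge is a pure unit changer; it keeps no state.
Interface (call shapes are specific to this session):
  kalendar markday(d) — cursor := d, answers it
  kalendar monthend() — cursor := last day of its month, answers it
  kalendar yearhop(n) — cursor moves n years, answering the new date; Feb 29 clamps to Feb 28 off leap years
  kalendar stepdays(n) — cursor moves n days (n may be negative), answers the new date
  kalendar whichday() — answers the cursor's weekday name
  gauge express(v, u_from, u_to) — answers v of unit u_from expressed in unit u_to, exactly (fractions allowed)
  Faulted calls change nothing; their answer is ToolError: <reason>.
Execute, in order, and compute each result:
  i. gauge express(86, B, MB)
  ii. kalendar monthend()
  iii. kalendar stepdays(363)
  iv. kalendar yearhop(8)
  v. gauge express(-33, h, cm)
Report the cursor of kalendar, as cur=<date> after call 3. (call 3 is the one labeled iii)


Answer: cur=2141-09-28

Derivation:
I try gauge express with v: 86, u_from: B, u_to: MB, giving 43/500000.
Then kalendar monthend(), → 2140-09-30.
I try kalendar stepdays with n: 363, yielding 2141-09-28.
Now I run kalendar yearhop with n: 8, → 2149-09-28.
Calling gauge express with v: -33, u_from: h, u_to: cm, and see ToolError: incompatible units.


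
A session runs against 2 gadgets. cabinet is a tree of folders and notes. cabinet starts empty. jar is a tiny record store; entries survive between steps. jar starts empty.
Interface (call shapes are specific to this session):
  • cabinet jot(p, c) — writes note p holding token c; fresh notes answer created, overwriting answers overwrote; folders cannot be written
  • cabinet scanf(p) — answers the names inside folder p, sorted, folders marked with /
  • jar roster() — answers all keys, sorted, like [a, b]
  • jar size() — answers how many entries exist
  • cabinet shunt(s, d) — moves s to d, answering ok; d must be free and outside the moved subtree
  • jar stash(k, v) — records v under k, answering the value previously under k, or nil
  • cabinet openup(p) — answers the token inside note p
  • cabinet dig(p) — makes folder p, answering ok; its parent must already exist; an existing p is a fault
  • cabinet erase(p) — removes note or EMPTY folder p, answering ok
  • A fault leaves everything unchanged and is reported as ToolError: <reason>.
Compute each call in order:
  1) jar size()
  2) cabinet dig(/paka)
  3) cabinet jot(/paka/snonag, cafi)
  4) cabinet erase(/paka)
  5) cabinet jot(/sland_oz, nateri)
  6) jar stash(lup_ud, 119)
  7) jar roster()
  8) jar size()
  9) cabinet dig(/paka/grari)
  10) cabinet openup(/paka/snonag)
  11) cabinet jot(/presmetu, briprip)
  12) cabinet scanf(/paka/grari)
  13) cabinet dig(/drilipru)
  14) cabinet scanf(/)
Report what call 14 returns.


Invoking jar size, → 0.
I call cabinet dig(p: /paka), → ok.
Using cabinet jot(p: /paka/snonag, c: cafi), and see created.
Then cabinet erase(p: /paka), yielding ToolError: not empty.
I run cabinet jot(p: /sland_oz, c: nateri), and see created.
I try jar stash(k: lup_ud, v: 119), and see nil.
Now I run jar roster(), → [lup_ud].
Calling jar size, giving 1.
Calling cabinet dig(p: /paka/grari), — result: ok.
Next I call cabinet openup(p: /paka/snonag), and get cafi.
Next I call cabinet jot(p: /presmetu, c: briprip), → created.
Then cabinet scanf(p: /paka/grari), → [].
I try cabinet dig(p: /drilipru), which returns ok.
Now I run cabinet scanf(p: /), — result: [drilipru/, paka/, presmetu, sland_oz].

Answer: [drilipru/, paka/, presmetu, sland_oz]


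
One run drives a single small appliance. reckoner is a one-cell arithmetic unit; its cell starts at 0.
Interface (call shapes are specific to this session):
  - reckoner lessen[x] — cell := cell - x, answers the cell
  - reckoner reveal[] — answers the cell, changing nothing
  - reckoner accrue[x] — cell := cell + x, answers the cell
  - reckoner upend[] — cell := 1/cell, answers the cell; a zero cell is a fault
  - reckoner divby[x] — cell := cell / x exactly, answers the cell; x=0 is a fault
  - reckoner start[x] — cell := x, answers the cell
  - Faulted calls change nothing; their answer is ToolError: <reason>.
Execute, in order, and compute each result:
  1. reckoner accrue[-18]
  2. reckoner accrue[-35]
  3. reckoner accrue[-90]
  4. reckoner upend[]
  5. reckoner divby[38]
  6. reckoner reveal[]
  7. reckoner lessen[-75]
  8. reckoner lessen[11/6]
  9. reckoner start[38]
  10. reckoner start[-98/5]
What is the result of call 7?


Answer: 407549/5434

Derivation:
> reckoner accrue -18
  -18
> reckoner accrue -35
  -53
> reckoner accrue -90
  -143
> reckoner upend
  -1/143
> reckoner divby 38
  -1/5434
> reckoner reveal
  -1/5434
> reckoner lessen -75
  407549/5434
> reckoner lessen 11/6
  596380/8151
> reckoner start 38
  38
> reckoner start -98/5
  -98/5


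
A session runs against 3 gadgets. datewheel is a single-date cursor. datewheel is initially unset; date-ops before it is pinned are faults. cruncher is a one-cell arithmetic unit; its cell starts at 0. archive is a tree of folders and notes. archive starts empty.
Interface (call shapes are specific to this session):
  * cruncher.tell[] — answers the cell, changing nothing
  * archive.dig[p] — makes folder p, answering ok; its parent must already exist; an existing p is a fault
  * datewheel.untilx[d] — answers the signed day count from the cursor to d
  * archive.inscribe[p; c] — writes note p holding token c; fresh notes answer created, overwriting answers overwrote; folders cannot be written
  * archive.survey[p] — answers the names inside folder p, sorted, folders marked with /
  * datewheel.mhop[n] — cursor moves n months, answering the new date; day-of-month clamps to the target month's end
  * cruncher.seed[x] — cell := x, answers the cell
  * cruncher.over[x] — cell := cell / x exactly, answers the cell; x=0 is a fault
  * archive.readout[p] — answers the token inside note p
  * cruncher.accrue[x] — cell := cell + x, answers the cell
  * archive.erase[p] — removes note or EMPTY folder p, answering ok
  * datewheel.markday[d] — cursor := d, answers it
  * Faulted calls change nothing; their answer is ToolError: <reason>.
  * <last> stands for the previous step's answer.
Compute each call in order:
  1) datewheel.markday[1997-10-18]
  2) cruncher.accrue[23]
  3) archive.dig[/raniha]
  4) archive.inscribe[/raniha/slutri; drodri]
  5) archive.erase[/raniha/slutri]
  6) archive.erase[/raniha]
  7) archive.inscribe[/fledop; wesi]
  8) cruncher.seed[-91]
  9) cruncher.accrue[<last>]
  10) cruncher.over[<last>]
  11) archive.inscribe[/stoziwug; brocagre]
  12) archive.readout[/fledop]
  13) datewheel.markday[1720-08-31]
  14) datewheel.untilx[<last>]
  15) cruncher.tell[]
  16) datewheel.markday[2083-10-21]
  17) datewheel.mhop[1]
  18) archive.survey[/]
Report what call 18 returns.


I run datewheel.markday using 1997-10-18, — result: 1997-10-18.
Invoking cruncher.accrue using 23, and see 23.
I run archive.dig using /raniha, and get ok.
Then archive.inscribe using /raniha/slutri, drodri, and observe created.
Now I run archive.erase using /raniha/slutri, giving ok.
I call archive.erase using /raniha, and see ok.
Invoking archive.inscribe using /fledop, wesi, and see created.
Using cruncher.seed using -91, yielding -91.
I try cruncher.accrue using <last>, and observe -182.
I invoke cruncher.over using <last>, → 1.
I use archive.inscribe using /stoziwug, brocagre, yielding created.
Calling archive.readout using /fledop, and see wesi.
Now I run datewheel.markday using 1720-08-31: 1720-08-31.
Calling datewheel.untilx using <last>, → 0.
I run cruncher.tell(), and get 1.
I run datewheel.markday using 2083-10-21, and observe 2083-10-21.
Invoking datewheel.mhop using 1, → 2083-11-21.
I run archive.survey using /, → [fledop, stoziwug].

Answer: [fledop, stoziwug]


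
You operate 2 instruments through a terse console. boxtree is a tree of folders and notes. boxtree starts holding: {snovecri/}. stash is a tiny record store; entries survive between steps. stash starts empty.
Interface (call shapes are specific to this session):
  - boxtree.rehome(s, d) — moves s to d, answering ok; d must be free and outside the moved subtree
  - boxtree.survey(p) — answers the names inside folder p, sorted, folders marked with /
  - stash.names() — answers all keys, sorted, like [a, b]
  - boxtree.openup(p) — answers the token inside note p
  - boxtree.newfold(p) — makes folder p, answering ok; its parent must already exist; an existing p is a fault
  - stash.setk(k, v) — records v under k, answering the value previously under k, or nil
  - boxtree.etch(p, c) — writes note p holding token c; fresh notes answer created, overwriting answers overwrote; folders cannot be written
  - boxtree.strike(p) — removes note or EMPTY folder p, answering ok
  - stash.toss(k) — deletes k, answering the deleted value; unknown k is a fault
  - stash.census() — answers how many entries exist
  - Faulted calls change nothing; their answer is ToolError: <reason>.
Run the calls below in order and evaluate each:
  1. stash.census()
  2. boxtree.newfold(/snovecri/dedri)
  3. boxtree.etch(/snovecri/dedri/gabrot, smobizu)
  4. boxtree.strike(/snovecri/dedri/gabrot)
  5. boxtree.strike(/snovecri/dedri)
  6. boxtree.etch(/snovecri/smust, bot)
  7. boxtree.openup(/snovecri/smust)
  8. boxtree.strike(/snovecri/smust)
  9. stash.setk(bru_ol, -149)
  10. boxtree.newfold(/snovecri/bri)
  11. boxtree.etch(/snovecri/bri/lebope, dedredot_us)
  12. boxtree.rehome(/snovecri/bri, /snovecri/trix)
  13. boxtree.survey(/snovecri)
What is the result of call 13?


Answer: [trix/]

Derivation:
~$ stash.census
= 0
~$ boxtree.newfold p→/snovecri/dedri
= ok
~$ boxtree.etch p→/snovecri/dedri/gabrot c→smobizu
= created
~$ boxtree.strike p→/snovecri/dedri/gabrot
= ok
~$ boxtree.strike p→/snovecri/dedri
= ok
~$ boxtree.etch p→/snovecri/smust c→bot
= created
~$ boxtree.openup p→/snovecri/smust
= bot
~$ boxtree.strike p→/snovecri/smust
= ok
~$ stash.setk k→bru_ol v→-149
= nil
~$ boxtree.newfold p→/snovecri/bri
= ok
~$ boxtree.etch p→/snovecri/bri/lebope c→dedredot_us
= created
~$ boxtree.rehome s→/snovecri/bri d→/snovecri/trix
= ok
~$ boxtree.survey p→/snovecri
= [trix/]


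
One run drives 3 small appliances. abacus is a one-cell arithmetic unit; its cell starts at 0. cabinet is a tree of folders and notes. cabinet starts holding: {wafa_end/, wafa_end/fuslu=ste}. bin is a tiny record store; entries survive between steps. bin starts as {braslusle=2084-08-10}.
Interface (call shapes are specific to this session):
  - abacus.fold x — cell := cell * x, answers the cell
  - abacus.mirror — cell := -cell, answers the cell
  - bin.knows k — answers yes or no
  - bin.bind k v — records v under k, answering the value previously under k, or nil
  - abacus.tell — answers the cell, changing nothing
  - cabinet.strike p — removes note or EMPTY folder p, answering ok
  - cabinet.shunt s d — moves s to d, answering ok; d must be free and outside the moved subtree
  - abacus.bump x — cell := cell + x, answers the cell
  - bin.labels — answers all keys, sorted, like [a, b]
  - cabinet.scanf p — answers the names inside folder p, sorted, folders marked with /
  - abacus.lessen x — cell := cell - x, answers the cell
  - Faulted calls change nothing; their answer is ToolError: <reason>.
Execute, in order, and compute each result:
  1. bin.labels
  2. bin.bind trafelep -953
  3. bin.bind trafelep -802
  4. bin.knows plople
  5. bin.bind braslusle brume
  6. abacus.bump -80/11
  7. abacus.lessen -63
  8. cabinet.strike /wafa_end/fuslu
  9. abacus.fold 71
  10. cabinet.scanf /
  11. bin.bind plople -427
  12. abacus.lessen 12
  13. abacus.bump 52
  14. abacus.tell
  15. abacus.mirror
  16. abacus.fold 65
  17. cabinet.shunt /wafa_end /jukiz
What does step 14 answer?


% labels() == [braslusle]
% bind(trafelep, -953) == nil
% bind(trafelep, -802) == -953
% knows(plople) == no
% bind(braslusle, brume) == 2084-08-10
% bump(-80/11) == -80/11
% lessen(-63) == 613/11
% strike(/wafa_end/fuslu) == ok
% fold(71) == 43523/11
% scanf(/) == [wafa_end/]
% bind(plople, -427) == nil
% lessen(12) == 43391/11
% bump(52) == 43963/11
% tell() == 43963/11
% mirror() == -43963/11
% fold(65) == -2857595/11
% shunt(/wafa_end, /jukiz) == ok

Answer: 43963/11


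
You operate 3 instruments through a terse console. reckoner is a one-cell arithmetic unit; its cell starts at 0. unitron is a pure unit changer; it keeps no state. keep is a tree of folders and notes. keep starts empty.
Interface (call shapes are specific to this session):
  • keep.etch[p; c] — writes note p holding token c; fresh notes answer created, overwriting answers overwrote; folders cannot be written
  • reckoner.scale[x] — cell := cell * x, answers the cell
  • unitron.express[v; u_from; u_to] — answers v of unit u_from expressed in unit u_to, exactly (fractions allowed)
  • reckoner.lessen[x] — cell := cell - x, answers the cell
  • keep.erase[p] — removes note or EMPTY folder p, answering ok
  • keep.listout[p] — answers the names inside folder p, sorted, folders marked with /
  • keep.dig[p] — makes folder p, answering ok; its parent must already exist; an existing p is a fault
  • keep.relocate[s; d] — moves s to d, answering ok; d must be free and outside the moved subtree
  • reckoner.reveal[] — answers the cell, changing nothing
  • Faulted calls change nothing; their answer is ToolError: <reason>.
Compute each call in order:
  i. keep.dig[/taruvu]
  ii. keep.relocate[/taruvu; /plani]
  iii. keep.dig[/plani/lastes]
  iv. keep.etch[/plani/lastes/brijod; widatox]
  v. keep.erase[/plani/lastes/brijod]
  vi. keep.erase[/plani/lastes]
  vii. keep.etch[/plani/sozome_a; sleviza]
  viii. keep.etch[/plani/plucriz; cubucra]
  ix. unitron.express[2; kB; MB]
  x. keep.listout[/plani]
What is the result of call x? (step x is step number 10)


Invoking dig with /taruvu, → ok.
I use relocate with /taruvu, /plani, — result: ok.
I use dig with /plani/lastes, → ok.
Using etch with /plani/lastes/brijod, widatox, giving created.
I run erase with /plani/lastes/brijod, — result: ok.
Calling erase with /plani/lastes: ok.
I run etch with /plani/sozome_a, sleviza: created.
Using etch with /plani/plucriz, cubucra, and observe created.
Then express with 2, kB, MB: 1/500.
I try listout with /plani, — result: [plucriz, sozome_a].

Answer: [plucriz, sozome_a]


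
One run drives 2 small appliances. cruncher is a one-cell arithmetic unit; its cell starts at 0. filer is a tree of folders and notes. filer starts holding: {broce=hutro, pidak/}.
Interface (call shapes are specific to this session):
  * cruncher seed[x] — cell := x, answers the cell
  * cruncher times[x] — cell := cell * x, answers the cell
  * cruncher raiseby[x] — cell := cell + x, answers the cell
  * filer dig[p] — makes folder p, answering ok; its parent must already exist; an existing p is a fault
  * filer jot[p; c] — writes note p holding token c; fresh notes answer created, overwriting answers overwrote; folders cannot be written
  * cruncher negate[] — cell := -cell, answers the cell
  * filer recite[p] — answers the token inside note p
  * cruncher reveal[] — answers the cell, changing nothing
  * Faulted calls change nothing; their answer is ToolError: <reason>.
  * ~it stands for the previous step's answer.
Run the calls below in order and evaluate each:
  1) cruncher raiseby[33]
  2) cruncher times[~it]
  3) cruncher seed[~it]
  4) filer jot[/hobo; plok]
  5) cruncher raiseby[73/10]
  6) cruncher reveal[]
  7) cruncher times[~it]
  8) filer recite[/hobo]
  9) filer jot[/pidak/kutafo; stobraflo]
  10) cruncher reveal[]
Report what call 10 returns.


>>> cruncher raiseby x→33
= 33
>>> cruncher times x→~it
= 1089
>>> cruncher seed x→~it
= 1089
>>> filer jot p→/hobo c→plok
= created
>>> cruncher raiseby x→73/10
= 10963/10
>>> cruncher reveal
= 10963/10
>>> cruncher times x→~it
= 120187369/100
>>> filer recite p→/hobo
= plok
>>> filer jot p→/pidak/kutafo c→stobraflo
= created
>>> cruncher reveal
= 120187369/100

Answer: 120187369/100


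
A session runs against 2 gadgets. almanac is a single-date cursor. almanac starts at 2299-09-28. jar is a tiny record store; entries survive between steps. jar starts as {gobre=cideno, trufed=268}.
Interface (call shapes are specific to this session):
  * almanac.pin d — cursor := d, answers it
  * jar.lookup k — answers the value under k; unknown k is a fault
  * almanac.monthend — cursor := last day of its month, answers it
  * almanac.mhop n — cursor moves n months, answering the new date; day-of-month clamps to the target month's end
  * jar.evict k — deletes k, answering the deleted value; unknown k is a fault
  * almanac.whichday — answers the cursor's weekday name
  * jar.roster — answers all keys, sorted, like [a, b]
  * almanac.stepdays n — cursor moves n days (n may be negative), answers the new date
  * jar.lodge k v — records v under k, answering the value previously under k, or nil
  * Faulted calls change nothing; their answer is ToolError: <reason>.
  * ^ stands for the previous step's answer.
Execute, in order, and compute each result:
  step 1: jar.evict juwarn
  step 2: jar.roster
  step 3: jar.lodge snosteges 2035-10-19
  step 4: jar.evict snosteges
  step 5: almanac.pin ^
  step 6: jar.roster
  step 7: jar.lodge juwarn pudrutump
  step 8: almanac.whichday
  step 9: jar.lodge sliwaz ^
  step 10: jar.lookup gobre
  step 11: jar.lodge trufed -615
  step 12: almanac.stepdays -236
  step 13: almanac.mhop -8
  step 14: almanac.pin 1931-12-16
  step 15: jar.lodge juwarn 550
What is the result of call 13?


// 1. jar.evict(k: juwarn) -> ToolError: no such key juwarn
// 2. jar.roster() -> [gobre, trufed]
// 3. jar.lodge(k: snosteges, v: 2035-10-19) -> nil
// 4. jar.evict(k: snosteges) -> 2035-10-19
// 5. almanac.pin(d: ^) -> 2035-10-19
// 6. jar.roster() -> [gobre, trufed]
// 7. jar.lodge(k: juwarn, v: pudrutump) -> nil
// 8. almanac.whichday() -> Friday
// 9. jar.lodge(k: sliwaz, v: ^) -> nil
// 10. jar.lookup(k: gobre) -> cideno
// 11. jar.lodge(k: trufed, v: -615) -> 268
// 12. almanac.stepdays(n: -236) -> 2035-02-25
// 13. almanac.mhop(n: -8) -> 2034-06-25
// 14. almanac.pin(d: 1931-12-16) -> 1931-12-16
// 15. jar.lodge(k: juwarn, v: 550) -> pudrutump

Answer: 2034-06-25


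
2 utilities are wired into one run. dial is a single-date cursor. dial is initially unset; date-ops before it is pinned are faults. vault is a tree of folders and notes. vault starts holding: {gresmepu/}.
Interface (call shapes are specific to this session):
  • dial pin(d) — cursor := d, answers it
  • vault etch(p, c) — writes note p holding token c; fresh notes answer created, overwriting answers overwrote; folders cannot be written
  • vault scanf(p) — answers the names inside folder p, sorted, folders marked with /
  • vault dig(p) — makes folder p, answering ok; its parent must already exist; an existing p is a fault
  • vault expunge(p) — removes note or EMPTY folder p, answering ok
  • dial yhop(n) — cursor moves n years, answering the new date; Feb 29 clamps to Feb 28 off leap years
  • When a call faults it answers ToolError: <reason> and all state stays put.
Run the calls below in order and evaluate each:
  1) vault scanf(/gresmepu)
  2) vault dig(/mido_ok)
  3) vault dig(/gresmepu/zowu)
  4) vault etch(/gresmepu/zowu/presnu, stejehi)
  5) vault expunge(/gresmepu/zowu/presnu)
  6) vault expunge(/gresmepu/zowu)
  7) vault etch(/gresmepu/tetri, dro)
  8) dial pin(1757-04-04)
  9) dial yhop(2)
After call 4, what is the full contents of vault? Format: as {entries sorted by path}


==> vault scanf(p=/gresmepu)
<== []
==> vault dig(p=/mido_ok)
<== ok
==> vault dig(p=/gresmepu/zowu)
<== ok
==> vault etch(p=/gresmepu/zowu/presnu, c=stejehi)
<== created
==> vault expunge(p=/gresmepu/zowu/presnu)
<== ok
==> vault expunge(p=/gresmepu/zowu)
<== ok
==> vault etch(p=/gresmepu/tetri, c=dro)
<== created
==> dial pin(d=1757-04-04)
<== 1757-04-04
==> dial yhop(n=2)
<== 1759-04-04

Answer: {gresmepu/, gresmepu/zowu/, gresmepu/zowu/presnu=stejehi, mido_ok/}


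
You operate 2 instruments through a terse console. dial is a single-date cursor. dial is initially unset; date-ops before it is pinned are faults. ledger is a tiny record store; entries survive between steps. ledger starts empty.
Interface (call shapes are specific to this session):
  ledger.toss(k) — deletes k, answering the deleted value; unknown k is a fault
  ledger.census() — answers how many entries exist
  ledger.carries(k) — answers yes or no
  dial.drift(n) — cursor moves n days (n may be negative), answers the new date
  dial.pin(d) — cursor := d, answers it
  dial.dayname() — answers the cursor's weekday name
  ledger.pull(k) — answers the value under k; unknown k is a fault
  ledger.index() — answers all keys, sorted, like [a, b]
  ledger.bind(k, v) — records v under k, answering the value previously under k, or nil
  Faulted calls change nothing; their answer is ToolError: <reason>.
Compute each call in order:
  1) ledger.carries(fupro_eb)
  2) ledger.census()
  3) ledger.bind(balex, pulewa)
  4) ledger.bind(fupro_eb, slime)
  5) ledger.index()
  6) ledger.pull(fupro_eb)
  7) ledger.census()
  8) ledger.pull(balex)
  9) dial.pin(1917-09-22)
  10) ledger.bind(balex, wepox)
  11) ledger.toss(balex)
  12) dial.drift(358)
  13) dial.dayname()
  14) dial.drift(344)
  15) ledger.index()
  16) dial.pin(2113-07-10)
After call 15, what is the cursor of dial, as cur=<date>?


Answer: cur=1919-08-25

Derivation:
>> ledger.carries(k='fupro_eb')
<< no
>> ledger.census()
<< 0
>> ledger.bind(k='balex', v='pulewa')
<< nil
>> ledger.bind(k='fupro_eb', v='slime')
<< nil
>> ledger.index()
<< [balex, fupro_eb]
>> ledger.pull(k='fupro_eb')
<< slime
>> ledger.census()
<< 2
>> ledger.pull(k='balex')
<< pulewa
>> dial.pin(d='1917-09-22')
<< 1917-09-22
>> ledger.bind(k='balex', v='wepox')
<< pulewa
>> ledger.toss(k='balex')
<< wepox
>> dial.drift(n='358')
<< 1918-09-15
>> dial.dayname()
<< Sunday
>> dial.drift(n='344')
<< 1919-08-25
>> ledger.index()
<< [fupro_eb]
>> dial.pin(d='2113-07-10')
<< 2113-07-10


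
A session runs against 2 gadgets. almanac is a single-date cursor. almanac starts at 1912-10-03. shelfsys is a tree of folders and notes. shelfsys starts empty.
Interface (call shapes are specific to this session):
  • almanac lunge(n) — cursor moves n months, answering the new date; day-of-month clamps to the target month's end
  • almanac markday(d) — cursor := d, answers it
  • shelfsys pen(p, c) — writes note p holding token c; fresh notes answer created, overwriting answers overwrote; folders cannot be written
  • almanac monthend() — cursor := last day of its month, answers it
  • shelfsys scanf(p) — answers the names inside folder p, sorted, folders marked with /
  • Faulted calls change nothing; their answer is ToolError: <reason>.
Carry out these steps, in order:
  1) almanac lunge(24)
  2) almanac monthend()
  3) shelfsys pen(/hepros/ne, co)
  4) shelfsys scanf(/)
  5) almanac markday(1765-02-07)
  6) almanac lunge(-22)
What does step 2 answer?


Do: almanac lunge[n='24']
See: 1914-10-03
Do: almanac monthend[]
See: 1914-10-31
Do: shelfsys pen[p='/hepros/ne'; c='co']
See: ToolError: no parent
Do: shelfsys scanf[p='/']
See: []
Do: almanac markday[d='1765-02-07']
See: 1765-02-07
Do: almanac lunge[n='-22']
See: 1763-04-07

Answer: 1914-10-31


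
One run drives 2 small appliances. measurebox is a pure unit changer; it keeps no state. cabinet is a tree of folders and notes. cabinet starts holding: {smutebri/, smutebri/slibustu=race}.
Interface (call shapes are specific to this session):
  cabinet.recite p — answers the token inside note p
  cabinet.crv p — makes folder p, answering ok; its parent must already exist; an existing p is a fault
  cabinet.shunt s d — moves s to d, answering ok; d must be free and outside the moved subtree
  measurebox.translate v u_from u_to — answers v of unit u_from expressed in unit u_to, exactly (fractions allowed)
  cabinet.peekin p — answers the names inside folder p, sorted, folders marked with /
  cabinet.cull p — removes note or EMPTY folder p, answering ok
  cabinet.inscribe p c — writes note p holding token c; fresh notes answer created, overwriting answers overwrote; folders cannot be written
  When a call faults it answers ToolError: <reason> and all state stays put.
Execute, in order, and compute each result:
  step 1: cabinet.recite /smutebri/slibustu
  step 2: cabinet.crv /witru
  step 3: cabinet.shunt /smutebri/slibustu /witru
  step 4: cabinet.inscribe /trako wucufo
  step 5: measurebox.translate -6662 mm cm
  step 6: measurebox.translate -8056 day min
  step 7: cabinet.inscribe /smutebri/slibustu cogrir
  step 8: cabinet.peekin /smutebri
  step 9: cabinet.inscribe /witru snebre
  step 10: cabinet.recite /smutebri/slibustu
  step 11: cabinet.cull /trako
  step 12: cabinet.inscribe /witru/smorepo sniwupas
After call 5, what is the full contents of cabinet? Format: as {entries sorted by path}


Answer: {smutebri/, smutebri/slibustu=race, trako=wucufo, witru/}

Derivation:
>> cabinet.recite(p: /smutebri/slibustu)
<< race
>> cabinet.crv(p: /witru)
<< ok
>> cabinet.shunt(s: /smutebri/slibustu, d: /witru)
<< ToolError: exists
>> cabinet.inscribe(p: /trako, c: wucufo)
<< created
>> measurebox.translate(v: -6662, u_from: mm, u_to: cm)
<< -3331/5
>> measurebox.translate(v: -8056, u_from: day, u_to: min)
<< -11600640
>> cabinet.inscribe(p: /smutebri/slibustu, c: cogrir)
<< overwrote
>> cabinet.peekin(p: /smutebri)
<< [slibustu]
>> cabinet.inscribe(p: /witru, c: snebre)
<< ToolError: is a directory
>> cabinet.recite(p: /smutebri/slibustu)
<< cogrir
>> cabinet.cull(p: /trako)
<< ok
>> cabinet.inscribe(p: /witru/smorepo, c: sniwupas)
<< created


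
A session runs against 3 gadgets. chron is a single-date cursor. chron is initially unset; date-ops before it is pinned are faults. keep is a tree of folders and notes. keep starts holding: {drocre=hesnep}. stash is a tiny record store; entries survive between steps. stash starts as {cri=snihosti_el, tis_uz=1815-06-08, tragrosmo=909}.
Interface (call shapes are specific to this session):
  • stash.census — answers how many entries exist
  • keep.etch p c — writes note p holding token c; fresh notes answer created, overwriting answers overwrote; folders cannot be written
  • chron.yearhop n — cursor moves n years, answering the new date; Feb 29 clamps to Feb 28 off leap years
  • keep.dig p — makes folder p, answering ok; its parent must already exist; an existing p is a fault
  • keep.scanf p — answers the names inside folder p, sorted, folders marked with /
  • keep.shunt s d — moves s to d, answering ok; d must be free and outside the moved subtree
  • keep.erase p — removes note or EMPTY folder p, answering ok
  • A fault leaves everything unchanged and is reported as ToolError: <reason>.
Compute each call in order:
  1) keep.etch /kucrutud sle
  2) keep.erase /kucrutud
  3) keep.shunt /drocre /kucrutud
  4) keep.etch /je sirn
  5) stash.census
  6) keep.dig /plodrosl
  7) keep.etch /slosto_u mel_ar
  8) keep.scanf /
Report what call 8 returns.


Now I run etch(p→/kucrutud, c→sle), and observe created.
I run erase(p→/kucrutud), and see ok.
I use shunt(s→/drocre, d→/kucrutud), and see ok.
Using etch(p→/je, c→sirn), and observe created.
I call census(), and get 3.
I call dig(p→/plodrosl): ok.
Calling etch(p→/slosto_u, c→mel_ar), yielding created.
I invoke scanf(p→/), and see [je, kucrutud, plodrosl/, slosto_u].

Answer: [je, kucrutud, plodrosl/, slosto_u]


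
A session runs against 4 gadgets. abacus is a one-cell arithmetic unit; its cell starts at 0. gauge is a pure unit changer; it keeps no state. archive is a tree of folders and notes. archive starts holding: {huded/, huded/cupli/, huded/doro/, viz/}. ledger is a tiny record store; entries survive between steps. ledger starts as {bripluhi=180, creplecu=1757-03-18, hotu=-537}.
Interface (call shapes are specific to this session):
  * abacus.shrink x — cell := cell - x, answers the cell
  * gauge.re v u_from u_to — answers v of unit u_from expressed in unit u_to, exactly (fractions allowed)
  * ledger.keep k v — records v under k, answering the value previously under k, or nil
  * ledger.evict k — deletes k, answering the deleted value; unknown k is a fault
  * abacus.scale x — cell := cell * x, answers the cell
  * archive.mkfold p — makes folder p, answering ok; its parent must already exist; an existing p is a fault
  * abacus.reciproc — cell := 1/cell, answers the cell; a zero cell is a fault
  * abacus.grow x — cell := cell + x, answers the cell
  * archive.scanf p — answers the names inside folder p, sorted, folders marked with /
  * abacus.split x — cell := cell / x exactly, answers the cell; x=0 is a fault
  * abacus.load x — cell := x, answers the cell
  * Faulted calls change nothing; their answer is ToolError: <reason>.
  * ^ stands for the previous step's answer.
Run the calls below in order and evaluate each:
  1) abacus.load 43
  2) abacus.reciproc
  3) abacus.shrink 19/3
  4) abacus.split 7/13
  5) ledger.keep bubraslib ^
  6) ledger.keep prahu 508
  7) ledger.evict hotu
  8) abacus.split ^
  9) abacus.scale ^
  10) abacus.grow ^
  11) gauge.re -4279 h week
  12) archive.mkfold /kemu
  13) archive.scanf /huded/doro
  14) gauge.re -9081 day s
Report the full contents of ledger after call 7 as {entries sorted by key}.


Answer: {bripluhi=180, bubraslib=-10582/903, creplecu=1757-03-18, prahu=508}

Derivation:
CALL abacus.load[x→43]
RET  43
CALL abacus.reciproc[]
RET  1/43
CALL abacus.shrink[x→19/3]
RET  -814/129
CALL abacus.split[x→7/13]
RET  -10582/903
CALL ledger.keep[k→bubraslib; v→^]
RET  nil
CALL ledger.keep[k→prahu; v→508]
RET  nil
CALL ledger.evict[k→hotu]
RET  -537
CALL abacus.split[x→^]
RET  10582/484911
CALL abacus.scale[x→^]
RET  111978724/235138677921
CALL abacus.grow[x→^]
RET  223957448/235138677921
CALL gauge.re[v→-4279; u_from→h; u_to→week]
RET  -4279/168
CALL archive.mkfold[p→/kemu]
RET  ok
CALL archive.scanf[p→/huded/doro]
RET  []
CALL gauge.re[v→-9081; u_from→day; u_to→s]
RET  -784598400
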